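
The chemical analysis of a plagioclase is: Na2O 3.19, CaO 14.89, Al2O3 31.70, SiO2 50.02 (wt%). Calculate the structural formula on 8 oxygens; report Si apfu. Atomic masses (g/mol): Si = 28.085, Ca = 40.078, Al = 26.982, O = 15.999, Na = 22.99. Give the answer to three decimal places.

Na2O: 3.19/61.979 = 0.05147 mol → 0.10294 mol Na, 0.05147 mol O.
CaO: 14.89/56.077 = 0.26553 mol → 0.26553 mol Ca, 0.26553 mol O.
Al2O3: 31.70/101.961 = 0.31090 mol → 0.62180 mol Al, 0.93270 mol O.
SiO2: 50.02/60.083 = 0.83252 mol → 0.83252 mol Si, 1.66504 mol O.
Total oxygen = 2.91474 mol. Normalization factor = 8/2.91474 = 2.74467.
Si per 8 O = 0.83252 × 2.74467 = 2.285.

2.285 Si apfu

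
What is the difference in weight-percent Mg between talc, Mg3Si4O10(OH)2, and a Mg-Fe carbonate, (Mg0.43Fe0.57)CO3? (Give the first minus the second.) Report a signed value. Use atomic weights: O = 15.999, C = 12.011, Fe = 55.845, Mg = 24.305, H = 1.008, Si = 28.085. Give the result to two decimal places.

M(Mg3Si4O10(OH)2) = 379.259 g/mol, so wt% Mg = 72.915/379.259 × 100 = 19.23%.
M((Mg0.43Fe0.57)CO3) = 102.291 g/mol, so wt% Mg = 10.451/102.291 × 100 = 10.22%.
19.23 − 10.22 = 9.01 pp.

9.01 percentage points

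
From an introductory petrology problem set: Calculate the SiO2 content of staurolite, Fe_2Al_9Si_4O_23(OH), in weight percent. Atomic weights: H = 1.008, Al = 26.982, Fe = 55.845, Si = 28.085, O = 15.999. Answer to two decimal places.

Formula mass = 851.852 g/mol.
4 Si → 4.0000 mol SiO2 per formula unit; M(SiO2) = 60.083, so SiO2 mass = 240.332 g.
240.332/851.852 × 100 = 28.21 wt%.

28.21 wt%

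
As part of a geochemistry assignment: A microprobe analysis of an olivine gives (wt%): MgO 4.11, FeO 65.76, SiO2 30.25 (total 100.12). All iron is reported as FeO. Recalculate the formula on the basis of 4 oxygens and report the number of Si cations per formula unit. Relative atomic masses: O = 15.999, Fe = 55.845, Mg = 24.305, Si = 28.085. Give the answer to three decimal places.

4.11 wt% MgO ÷ 40.304 g/mol = 0.10197 mol, giving 0.10197 Mg and 0.10197 O.
65.76 wt% FeO ÷ 71.844 g/mol = 0.91532 mol, giving 0.91532 Fe and 0.91532 O.
30.25 wt% SiO2 ÷ 60.083 g/mol = 0.50347 mol, giving 0.50347 Si and 1.00694 O.
Oxygen sums to 2.02423; scaling by 4/2.02423 = 1.97606 puts the formula on 4 O.
Si: 0.50347 × 1.97606 = 0.995 atoms per formula unit.

0.995 Si apfu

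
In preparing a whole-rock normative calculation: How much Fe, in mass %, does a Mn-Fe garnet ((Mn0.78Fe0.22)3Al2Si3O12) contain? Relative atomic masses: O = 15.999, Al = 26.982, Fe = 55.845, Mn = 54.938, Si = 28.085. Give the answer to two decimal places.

7.44 mass %

Formula mass = 2.34×54.938 + 0.66×55.845 + 2×26.982 + 3×28.085 + 12×15.999 = 495.620 g/mol, of which 36.858 g is Fe.
So Fe makes up 36.858/495.620 = 0.0744 of the mass, i.e. 7.44%.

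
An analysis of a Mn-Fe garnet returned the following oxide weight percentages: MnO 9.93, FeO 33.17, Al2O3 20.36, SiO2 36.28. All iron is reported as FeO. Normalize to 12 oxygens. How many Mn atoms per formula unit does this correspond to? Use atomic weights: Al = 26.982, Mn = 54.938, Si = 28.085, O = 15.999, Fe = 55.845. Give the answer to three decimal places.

0.697 Mn apfu

MnO: 9.93/70.937 = 0.13998 mol → 0.13998 mol Mn, 0.13998 mol O.
FeO: 33.17/71.844 = 0.46169 mol → 0.46169 mol Fe, 0.46169 mol O.
Al2O3: 20.36/101.961 = 0.19968 mol → 0.39936 mol Al, 0.59904 mol O.
SiO2: 36.28/60.083 = 0.60383 mol → 0.60383 mol Si, 1.20766 mol O.
Total oxygen = 2.40837 mol. Normalization factor = 12/2.40837 = 4.98262.
Mn per 12 O = 0.13998 × 4.98262 = 0.697.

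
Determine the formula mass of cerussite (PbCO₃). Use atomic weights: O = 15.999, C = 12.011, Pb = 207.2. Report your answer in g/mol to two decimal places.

M = 1*207.2 + 1*12.011 + 3*15.999

267.21 g/mol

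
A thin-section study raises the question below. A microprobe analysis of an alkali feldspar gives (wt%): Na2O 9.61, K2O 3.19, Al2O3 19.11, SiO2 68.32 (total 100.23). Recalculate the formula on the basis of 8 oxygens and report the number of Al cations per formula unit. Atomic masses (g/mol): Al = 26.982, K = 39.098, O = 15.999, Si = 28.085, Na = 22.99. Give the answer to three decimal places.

0.991 Al apfu

Na2O (M=61.979): mol = 0.15505; Na = 0.31010, O = 0.15505.
K2O (M=94.195): mol = 0.03387; K = 0.06774, O = 0.03387.
Al2O3 (M=101.961): mol = 0.18742; Al = 0.37484, O = 0.56226.
SiO2 (M=60.083): mol = 1.13709; Si = 1.13709, O = 2.27418.
ΣO = 3.02536; factor = 8/ΣO = 2.64431.
Al apfu = 0.37484 × 2.64431 = 0.991.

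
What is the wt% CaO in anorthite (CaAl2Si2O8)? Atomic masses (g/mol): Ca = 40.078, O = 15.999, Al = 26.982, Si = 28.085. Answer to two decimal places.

M(CaAl2Si2O8) = 278.204 g/mol; M(CaO) = 56.077 g/mol.
Moles CaO per formula unit = 1 Ca ÷ 1 = 1.0000.
CaO fraction = (1.0000 × 56.077) / 278.204 = 56.077/278.204 = 0.2016.

20.16 wt%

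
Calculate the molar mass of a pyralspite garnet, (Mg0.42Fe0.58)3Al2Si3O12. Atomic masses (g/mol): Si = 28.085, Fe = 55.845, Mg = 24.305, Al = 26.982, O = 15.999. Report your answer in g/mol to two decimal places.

The formula mass is the sum 1.26·24.305 + 1.74·55.845 + 2·26.982 + 3·28.085 + 12·15.999.

458.00 g/mol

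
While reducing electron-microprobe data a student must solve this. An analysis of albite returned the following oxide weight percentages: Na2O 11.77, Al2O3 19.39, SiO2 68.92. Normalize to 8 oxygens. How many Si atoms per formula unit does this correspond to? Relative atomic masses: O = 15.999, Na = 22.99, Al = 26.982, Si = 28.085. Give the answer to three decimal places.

Na2O: 11.77/61.979 = 0.18990 mol → 0.37980 mol Na, 0.18990 mol O.
Al2O3: 19.39/101.961 = 0.19017 mol → 0.38034 mol Al, 0.57051 mol O.
SiO2: 68.92/60.083 = 1.14708 mol → 1.14708 mol Si, 2.29416 mol O.
Total oxygen = 3.05457 mol. Normalization factor = 8/3.05457 = 2.61903.
Si per 8 O = 1.14708 × 2.61903 = 3.004.

3.004 Si apfu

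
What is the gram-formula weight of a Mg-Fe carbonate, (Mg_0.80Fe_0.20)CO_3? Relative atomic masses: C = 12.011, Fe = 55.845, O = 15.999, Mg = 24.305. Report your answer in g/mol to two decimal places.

90.62 g/mol

M = 0.80·24.305 + 0.20·55.845 + 1·12.011 + 3·15.999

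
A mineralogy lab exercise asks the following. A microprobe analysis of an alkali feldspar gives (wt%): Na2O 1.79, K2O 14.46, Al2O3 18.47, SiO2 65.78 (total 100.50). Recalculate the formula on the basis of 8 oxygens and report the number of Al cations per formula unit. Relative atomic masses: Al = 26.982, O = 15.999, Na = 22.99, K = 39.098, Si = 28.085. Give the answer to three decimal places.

1.79 wt% Na2O ÷ 61.979 g/mol = 0.02888 mol, giving 0.05776 Na and 0.02888 O.
14.46 wt% K2O ÷ 94.195 g/mol = 0.15351 mol, giving 0.30702 K and 0.15351 O.
18.47 wt% Al2O3 ÷ 101.961 g/mol = 0.18115 mol, giving 0.36230 Al and 0.54345 O.
65.78 wt% SiO2 ÷ 60.083 g/mol = 1.09482 mol, giving 1.09482 Si and 2.18964 O.
Oxygen sums to 2.91548; scaling by 8/2.91548 = 2.74397 puts the formula on 8 O.
Al: 0.36230 × 2.74397 = 0.994 atoms per formula unit.

0.994 Al apfu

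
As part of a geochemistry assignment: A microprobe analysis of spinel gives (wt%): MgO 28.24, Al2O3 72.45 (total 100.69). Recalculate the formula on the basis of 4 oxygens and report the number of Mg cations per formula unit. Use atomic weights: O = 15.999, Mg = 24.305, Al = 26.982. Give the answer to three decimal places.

MgO (M=40.304): mol = 0.70067; Mg = 0.70067, O = 0.70067.
Al2O3 (M=101.961): mol = 0.71057; Al = 1.42114, O = 2.13171.
ΣO = 2.83238; factor = 4/ΣO = 1.41224.
Mg apfu = 0.70067 × 1.41224 = 0.990.

0.990 Mg apfu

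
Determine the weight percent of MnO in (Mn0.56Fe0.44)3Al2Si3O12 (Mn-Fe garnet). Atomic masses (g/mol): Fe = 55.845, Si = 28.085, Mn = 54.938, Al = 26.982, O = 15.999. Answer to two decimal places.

Formula mass = 496.218 g/mol.
1.68 Mn → 1.6800 mol MnO per formula unit; M(MnO) = 70.937, so MnO mass = 119.174 g.
119.174/496.218 × 100 = 24.02 wt%.

24.02 wt%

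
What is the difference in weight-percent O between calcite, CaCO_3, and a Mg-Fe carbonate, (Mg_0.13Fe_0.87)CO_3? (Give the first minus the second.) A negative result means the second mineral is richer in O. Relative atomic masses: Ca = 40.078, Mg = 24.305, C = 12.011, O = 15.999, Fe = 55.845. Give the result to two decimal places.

5.01 percentage points

O in CaCO_3: molar mass 100.086 g/mol; 3×15.999 = 47.997 g → 47.96 wt%.
O in (Mg_0.13Fe_0.87)CO_3: molar mass 111.753 g/mol; 3×15.999 = 47.997 g → 42.95 wt%.
Difference = 47.96 − 42.95 = 5.01 percentage points.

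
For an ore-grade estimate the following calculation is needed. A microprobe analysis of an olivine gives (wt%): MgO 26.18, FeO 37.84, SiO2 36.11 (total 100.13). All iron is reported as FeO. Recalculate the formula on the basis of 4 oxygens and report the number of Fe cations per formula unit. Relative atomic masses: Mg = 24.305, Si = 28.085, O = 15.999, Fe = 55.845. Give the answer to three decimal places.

0.886 Fe apfu

26.18 wt% MgO ÷ 40.304 g/mol = 0.64956 mol, giving 0.64956 Mg and 0.64956 O.
37.84 wt% FeO ÷ 71.844 g/mol = 0.52670 mol, giving 0.52670 Fe and 0.52670 O.
36.11 wt% SiO2 ÷ 60.083 g/mol = 0.60100 mol, giving 0.60100 Si and 1.20200 O.
Oxygen sums to 2.37826; scaling by 4/2.37826 = 1.68190 puts the formula on 4 O.
Fe: 0.52670 × 1.68190 = 0.886 atoms per formula unit.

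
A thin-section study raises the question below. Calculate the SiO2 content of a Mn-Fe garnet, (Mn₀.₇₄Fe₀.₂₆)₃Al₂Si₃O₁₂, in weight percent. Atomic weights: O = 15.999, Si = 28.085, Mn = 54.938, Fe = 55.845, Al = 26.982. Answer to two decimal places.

36.36 wt%

M((Mn₀.₇₄Fe₀.₂₆)₃Al₂Si₃O₁₂) = 495.728 g/mol; M(SiO2) = 60.083 g/mol.
Moles SiO2 per formula unit = 3 Si ÷ 1 = 3.0000.
SiO2 fraction = (3.0000 × 60.083) / 495.728 = 180.249/495.728 = 0.3636.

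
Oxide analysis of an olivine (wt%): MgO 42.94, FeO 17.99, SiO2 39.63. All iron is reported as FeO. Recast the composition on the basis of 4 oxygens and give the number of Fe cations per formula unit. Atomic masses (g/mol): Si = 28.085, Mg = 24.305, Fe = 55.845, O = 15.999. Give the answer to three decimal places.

0.380 Fe apfu

MgO (M=40.304): mol = 1.06540; Mg = 1.06540, O = 1.06540.
FeO (M=71.844): mol = 0.25040; Fe = 0.25040, O = 0.25040.
SiO2 (M=60.083): mol = 0.65959; Si = 0.65959, O = 1.31918.
ΣO = 2.63498; factor = 4/ΣO = 1.51804.
Fe apfu = 0.25040 × 1.51804 = 0.380.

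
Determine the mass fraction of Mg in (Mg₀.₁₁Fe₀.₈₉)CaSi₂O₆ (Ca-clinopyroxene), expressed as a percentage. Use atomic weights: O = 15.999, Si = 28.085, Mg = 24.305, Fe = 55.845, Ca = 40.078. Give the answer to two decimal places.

1.09 weight percent

Formula mass = 0.11·24.305 + 0.89·55.845 + 1·40.078 + 2·28.085 + 6·15.999 = 244.618 g/mol, of which 2.674 g is Mg.
So Mg makes up 2.674/244.618 = 0.0109 of the mass, i.e. 1.09%.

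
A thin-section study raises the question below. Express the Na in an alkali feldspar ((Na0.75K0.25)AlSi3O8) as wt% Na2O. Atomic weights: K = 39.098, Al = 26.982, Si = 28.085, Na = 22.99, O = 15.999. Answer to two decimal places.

8.73 wt%

M((Na0.75K0.25)AlSi3O8) = 266.246 g/mol; M(Na2O) = 61.979 g/mol.
Moles Na2O per formula unit = 0.75 Na ÷ 2 = 0.3750.
Na2O fraction = (0.3750 × 61.979) / 266.246 = 23.242/266.246 = 0.0873.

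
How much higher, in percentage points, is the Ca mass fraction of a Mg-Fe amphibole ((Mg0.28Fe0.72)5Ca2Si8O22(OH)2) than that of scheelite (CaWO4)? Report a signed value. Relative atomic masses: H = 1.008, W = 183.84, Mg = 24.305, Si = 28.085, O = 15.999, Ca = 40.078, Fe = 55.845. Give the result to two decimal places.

-5.26 percentage points

Ca in (Mg0.28Fe0.72)5Ca2Si8O22(OH)2: molar mass 925.897 g/mol; 2×40.078 = 80.156 g → 8.66 wt%.
Ca in CaWO4: molar mass 287.914 g/mol; 1×40.078 = 40.078 g → 13.92 wt%.
Difference = 8.66 − 13.92 = -5.26 percentage points.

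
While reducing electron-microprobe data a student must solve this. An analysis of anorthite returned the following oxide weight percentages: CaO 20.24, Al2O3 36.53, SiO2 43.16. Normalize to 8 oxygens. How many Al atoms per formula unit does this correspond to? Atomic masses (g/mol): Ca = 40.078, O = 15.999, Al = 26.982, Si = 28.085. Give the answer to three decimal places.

1.996 Al apfu

CaO (M=56.077): mol = 0.36093; Ca = 0.36093, O = 0.36093.
Al2O3 (M=101.961): mol = 0.35827; Al = 0.71654, O = 1.07481.
SiO2 (M=60.083): mol = 0.71834; Si = 0.71834, O = 1.43668.
ΣO = 2.87242; factor = 8/ΣO = 2.78511.
Al apfu = 0.71654 × 2.78511 = 1.996.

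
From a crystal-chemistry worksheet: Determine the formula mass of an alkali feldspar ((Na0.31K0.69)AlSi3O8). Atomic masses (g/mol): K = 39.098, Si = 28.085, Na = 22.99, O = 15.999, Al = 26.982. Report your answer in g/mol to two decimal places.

273.33 g/mol

The formula mass is the sum 0.31×22.99 + 0.69×39.098 + 1×26.982 + 3×28.085 + 8×15.999.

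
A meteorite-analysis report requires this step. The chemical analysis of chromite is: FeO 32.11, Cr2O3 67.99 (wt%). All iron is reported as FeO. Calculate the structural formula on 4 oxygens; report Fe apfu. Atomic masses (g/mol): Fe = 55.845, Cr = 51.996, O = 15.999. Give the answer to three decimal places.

FeO (M=71.844): mol = 0.44694; Fe = 0.44694, O = 0.44694.
Cr2O3 (M=151.989): mol = 0.44734; Cr = 0.89468, O = 1.34202.
ΣO = 1.78896; factor = 4/ΣO = 2.23594.
Fe apfu = 0.44694 × 2.23594 = 0.999.

0.999 Fe apfu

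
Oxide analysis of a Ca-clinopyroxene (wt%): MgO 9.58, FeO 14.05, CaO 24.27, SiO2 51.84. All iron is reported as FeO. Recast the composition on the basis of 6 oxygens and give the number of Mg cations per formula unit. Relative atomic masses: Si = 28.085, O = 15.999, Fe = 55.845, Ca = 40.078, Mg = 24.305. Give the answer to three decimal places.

MgO: 9.58/40.304 = 0.23769 mol → 0.23769 mol Mg, 0.23769 mol O.
FeO: 14.05/71.844 = 0.19556 mol → 0.19556 mol Fe, 0.19556 mol O.
CaO: 24.27/56.077 = 0.43280 mol → 0.43280 mol Ca, 0.43280 mol O.
SiO2: 51.84/60.083 = 0.86281 mol → 0.86281 mol Si, 1.72562 mol O.
Total oxygen = 2.59167 mol. Normalization factor = 6/2.59167 = 2.31511.
Mg per 6 O = 0.23769 × 2.31511 = 0.550.

0.550 Mg apfu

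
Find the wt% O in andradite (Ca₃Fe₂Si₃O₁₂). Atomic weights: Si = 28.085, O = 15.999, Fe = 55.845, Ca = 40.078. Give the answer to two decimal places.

37.78 wt%

Molar mass of Ca₃Fe₂Si₃O₁₂: 3·40.078 + 2·55.845 + 3·28.085 + 12·15.999 = 508.167 g/mol.
Mass of O per formula unit: 12 × 15.999 = 191.988 g.
Weight fraction O = 191.988 / 508.167 = 0.3778.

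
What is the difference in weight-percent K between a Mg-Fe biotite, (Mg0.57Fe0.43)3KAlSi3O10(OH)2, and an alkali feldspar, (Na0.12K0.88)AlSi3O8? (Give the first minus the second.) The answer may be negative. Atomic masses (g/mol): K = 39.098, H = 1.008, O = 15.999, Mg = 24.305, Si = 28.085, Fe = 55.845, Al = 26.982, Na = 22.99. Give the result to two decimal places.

-3.91 percentage points

First mineral: 39.098 g K in 457.941 g formula = 8.54 wt% K.
Second mineral: 34.406 g K in 276.394 g formula = 12.45 wt% K.
8.54% − 12.45% gives a difference of -3.91 percentage points.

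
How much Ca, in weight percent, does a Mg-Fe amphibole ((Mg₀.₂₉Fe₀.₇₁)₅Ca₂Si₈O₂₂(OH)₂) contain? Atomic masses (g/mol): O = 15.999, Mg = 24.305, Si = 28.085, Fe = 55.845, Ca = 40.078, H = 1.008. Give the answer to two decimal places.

Formula mass = 1.45·24.305 + 3.55·55.845 + 2·40.078 + 8·28.085 + 24·15.999 + 2·1.008 = 924.320 g/mol, of which 80.156 g is Ca.
So Ca makes up 80.156/924.320 = 0.0867 of the mass, i.e. 8.67%.

8.67 weight percent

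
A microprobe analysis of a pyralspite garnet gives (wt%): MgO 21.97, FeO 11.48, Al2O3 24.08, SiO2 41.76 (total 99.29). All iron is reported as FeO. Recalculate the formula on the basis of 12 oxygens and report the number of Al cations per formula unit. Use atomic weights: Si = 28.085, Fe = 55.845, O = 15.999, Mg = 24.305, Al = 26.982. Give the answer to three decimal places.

MgO: 21.97/40.304 = 0.54511 mol → 0.54511 mol Mg, 0.54511 mol O.
FeO: 11.48/71.844 = 0.15979 mol → 0.15979 mol Fe, 0.15979 mol O.
Al2O3: 24.08/101.961 = 0.23617 mol → 0.47234 mol Al, 0.70851 mol O.
SiO2: 41.76/60.083 = 0.69504 mol → 0.69504 mol Si, 1.39008 mol O.
Total oxygen = 2.80349 mol. Normalization factor = 12/2.80349 = 4.28038.
Al per 12 O = 0.47234 × 4.28038 = 2.022.

2.022 Al apfu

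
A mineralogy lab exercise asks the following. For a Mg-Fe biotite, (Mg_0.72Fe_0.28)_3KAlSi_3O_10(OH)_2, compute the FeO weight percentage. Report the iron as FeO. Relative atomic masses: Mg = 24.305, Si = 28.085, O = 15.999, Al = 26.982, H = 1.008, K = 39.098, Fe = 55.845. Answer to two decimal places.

13.60 wt%

Molar mass of (Mg_0.72Fe_0.28)_3KAlSi_3O_10(OH)_2 = 2.16×24.305 + 0.84×55.845 + 1×39.098 + 1×26.982 + 3×28.085 + 12×15.999 + 2×1.008 = 443.748 g/mol.
Each formula unit contains 0.84 Fe, equivalent to 0.84/1 = 0.8400 mol FeO.
M(FeO) = 1×55.845 + 1×15.999 = 71.844 g/mol.
Mass of FeO per formula unit = 0.8400 × 71.844 = 60.349 g.
FeO wt% = 60.349 / 443.748 × 100 = 13.60%.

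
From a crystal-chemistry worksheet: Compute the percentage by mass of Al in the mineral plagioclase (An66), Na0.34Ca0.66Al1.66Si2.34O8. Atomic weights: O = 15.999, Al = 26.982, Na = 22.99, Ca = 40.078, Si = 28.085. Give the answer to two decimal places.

Formula mass = 0.34×22.99 + 0.66×40.078 + 1.66×26.982 + 2.34×28.085 + 8×15.999 = 272.769 g/mol, of which 44.790 g is Al.
So Al makes up 44.790/272.769 = 0.1642 of the mass, i.e. 16.42%.

16.42 weight percent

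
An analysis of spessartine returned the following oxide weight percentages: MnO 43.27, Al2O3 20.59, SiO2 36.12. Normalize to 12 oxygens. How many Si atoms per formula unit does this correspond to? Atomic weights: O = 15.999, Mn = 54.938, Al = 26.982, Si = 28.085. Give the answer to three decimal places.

MnO: 43.27/70.937 = 0.60998 mol → 0.60998 mol Mn, 0.60998 mol O.
Al2O3: 20.59/101.961 = 0.20194 mol → 0.40388 mol Al, 0.60582 mol O.
SiO2: 36.12/60.083 = 0.60117 mol → 0.60117 mol Si, 1.20234 mol O.
Total oxygen = 2.41814 mol. Normalization factor = 12/2.41814 = 4.96249.
Si per 12 O = 0.60117 × 4.96249 = 2.983.

2.983 Si apfu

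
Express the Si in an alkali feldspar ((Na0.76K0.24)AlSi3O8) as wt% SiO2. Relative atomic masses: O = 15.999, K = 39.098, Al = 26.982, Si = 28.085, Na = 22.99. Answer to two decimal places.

Formula mass = 266.085 g/mol.
3 Si → 3.0000 mol SiO2 per formula unit; M(SiO2) = 60.083, so SiO2 mass = 180.249 g.
180.249/266.085 × 100 = 67.74 wt%.

67.74 wt%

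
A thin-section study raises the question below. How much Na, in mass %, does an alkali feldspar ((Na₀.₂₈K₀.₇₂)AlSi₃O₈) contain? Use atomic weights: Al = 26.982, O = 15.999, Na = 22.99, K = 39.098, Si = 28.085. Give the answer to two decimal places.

Formula mass = 0.28*22.99 + 0.72*39.098 + 1*26.982 + 3*28.085 + 8*15.999 = 273.817 g/mol, of which 6.437 g is Na.
So Na makes up 6.437/273.817 = 0.0235 of the mass, i.e. 2.35%.

2.35 mass %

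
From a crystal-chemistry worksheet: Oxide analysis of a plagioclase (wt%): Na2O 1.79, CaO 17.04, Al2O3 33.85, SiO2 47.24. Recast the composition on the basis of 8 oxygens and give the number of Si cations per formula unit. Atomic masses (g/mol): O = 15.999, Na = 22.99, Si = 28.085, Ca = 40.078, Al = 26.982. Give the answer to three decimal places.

2.168 Si apfu

Na2O: 1.79/61.979 = 0.02888 mol → 0.05776 mol Na, 0.02888 mol O.
CaO: 17.04/56.077 = 0.30387 mol → 0.30387 mol Ca, 0.30387 mol O.
Al2O3: 33.85/101.961 = 0.33199 mol → 0.66398 mol Al, 0.99597 mol O.
SiO2: 47.24/60.083 = 0.78625 mol → 0.78625 mol Si, 1.57250 mol O.
Total oxygen = 2.90122 mol. Normalization factor = 8/2.90122 = 2.75746.
Si per 8 O = 0.78625 × 2.75746 = 2.168.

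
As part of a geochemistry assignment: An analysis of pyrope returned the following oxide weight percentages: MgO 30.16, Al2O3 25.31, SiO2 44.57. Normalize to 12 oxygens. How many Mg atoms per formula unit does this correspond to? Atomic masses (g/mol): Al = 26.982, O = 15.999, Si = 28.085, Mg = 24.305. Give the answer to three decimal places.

3.017 Mg apfu

MgO: 30.16/40.304 = 0.74831 mol → 0.74831 mol Mg, 0.74831 mol O.
Al2O3: 25.31/101.961 = 0.24823 mol → 0.49646 mol Al, 0.74469 mol O.
SiO2: 44.57/60.083 = 0.74181 mol → 0.74181 mol Si, 1.48362 mol O.
Total oxygen = 2.97662 mol. Normalization factor = 12/2.97662 = 4.03142.
Mg per 12 O = 0.74831 × 4.03142 = 3.017.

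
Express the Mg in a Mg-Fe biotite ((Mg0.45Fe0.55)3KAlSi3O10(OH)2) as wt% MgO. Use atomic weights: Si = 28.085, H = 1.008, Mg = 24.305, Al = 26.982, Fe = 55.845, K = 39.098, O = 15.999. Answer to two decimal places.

11.59 wt%

Molar mass of (Mg0.45Fe0.55)3KAlSi3O10(OH)2 = 1.35·24.305 + 1.65·55.845 + 1·39.098 + 1·26.982 + 3·28.085 + 12·15.999 + 2·1.008 = 469.295 g/mol.
Each formula unit contains 1.35 Mg, equivalent to 1.35/1 = 1.3500 mol MgO.
M(MgO) = 1×24.305 + 1×15.999 = 40.304 g/mol.
Mass of MgO per formula unit = 1.3500 × 40.304 = 54.410 g.
MgO wt% = 54.410 / 469.295 × 100 = 11.59%.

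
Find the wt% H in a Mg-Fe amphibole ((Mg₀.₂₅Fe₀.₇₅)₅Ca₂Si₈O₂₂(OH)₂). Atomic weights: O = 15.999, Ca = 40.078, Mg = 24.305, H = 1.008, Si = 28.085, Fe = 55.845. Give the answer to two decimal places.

0.22 wt%

M((Mg₀.₂₅Fe₀.₇₅)₅Ca₂Si₈O₂₂(OH)₂) = 930.628 g/mol.
H contributes 2 × 1.008 = 2.016 g per mole.
2.016/930.628 = 0.0022 → 0.22%.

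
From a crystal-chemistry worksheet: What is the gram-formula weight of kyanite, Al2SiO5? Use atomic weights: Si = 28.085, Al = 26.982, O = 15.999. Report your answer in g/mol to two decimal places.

The formula mass is the sum 2(26.982) + 1(28.085) + 5(15.999).

162.04 g/mol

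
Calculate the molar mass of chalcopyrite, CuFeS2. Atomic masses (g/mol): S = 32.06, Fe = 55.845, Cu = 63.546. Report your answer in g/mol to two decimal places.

183.51 g/mol

The formula mass is the sum 1×63.546 + 1×55.845 + 2×32.06.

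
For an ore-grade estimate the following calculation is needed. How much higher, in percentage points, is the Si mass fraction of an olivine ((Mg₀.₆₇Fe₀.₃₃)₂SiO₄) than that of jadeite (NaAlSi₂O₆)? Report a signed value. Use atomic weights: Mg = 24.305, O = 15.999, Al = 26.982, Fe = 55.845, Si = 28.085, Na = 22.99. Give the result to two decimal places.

-10.40 percentage points

First mineral: 28.085 g Si in 161.507 g formula = 17.39 wt% Si.
Second mineral: 56.170 g Si in 202.136 g formula = 27.79 wt% Si.
17.39% − 27.79% gives a difference of -10.40 percentage points.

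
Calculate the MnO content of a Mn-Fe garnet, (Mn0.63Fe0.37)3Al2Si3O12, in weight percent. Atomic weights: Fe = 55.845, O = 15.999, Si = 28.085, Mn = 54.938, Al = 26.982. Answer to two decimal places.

M((Mn0.63Fe0.37)3Al2Si3O12) = 496.028 g/mol; M(MnO) = 70.937 g/mol.
Moles MnO per formula unit = 1.89 Mn ÷ 1 = 1.8900.
MnO fraction = (1.8900 × 70.937) / 496.028 = 134.071/496.028 = 0.2703.

27.03 wt%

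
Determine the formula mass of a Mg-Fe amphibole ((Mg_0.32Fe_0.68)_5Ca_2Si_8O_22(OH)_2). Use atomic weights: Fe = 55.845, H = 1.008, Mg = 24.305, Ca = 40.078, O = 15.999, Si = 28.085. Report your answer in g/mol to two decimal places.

Mg: 1.60 × 24.305 = 38.8880
Fe: 3.40 × 55.845 = 189.8730
Ca: 2 × 40.078 = 80.1560
Si: 8 × 28.085 = 224.6800
O: 24 × 15.999 = 383.9760
H: 2 × 1.008 = 2.0160
Summing the contributions gives the formula mass.

919.59 g/mol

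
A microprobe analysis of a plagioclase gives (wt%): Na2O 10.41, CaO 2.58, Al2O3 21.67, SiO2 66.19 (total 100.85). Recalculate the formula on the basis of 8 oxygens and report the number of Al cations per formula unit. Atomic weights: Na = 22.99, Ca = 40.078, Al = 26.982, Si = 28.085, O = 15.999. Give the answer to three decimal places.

1.113 Al apfu

10.41 wt% Na2O ÷ 61.979 g/mol = 0.16796 mol, giving 0.33592 Na and 0.16796 O.
2.58 wt% CaO ÷ 56.077 g/mol = 0.04601 mol, giving 0.04601 Ca and 0.04601 O.
21.67 wt% Al2O3 ÷ 101.961 g/mol = 0.21253 mol, giving 0.42506 Al and 0.63759 O.
66.19 wt% SiO2 ÷ 60.083 g/mol = 1.10164 mol, giving 1.10164 Si and 2.20328 O.
Oxygen sums to 3.05484; scaling by 8/3.05484 = 2.61880 puts the formula on 8 O.
Al: 0.42506 × 2.61880 = 1.113 atoms per formula unit.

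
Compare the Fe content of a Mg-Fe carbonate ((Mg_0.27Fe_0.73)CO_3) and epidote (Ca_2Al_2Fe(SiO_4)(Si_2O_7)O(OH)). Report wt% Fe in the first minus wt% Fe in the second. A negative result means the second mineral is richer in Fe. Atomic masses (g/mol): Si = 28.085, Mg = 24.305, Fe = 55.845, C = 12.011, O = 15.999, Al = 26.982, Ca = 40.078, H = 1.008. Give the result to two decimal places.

M((Mg_0.27Fe_0.73)CO_3) = 107.337 g/mol, so wt% Fe = 40.767/107.337 × 100 = 37.98%.
M(Ca_2Al_2Fe(SiO_4)(Si_2O_7)O(OH)) = 483.215 g/mol, so wt% Fe = 55.845/483.215 × 100 = 11.56%.
37.98 − 11.56 = 26.42 pp.

26.42 percentage points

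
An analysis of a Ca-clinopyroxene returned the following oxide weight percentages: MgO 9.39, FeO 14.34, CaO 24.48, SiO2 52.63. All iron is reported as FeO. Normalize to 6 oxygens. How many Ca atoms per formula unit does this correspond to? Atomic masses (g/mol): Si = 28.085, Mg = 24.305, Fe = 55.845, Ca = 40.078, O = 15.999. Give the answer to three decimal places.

0.999 Ca apfu

9.39 wt% MgO ÷ 40.304 g/mol = 0.23298 mol, giving 0.23298 Mg and 0.23298 O.
14.34 wt% FeO ÷ 71.844 g/mol = 0.19960 mol, giving 0.19960 Fe and 0.19960 O.
24.48 wt% CaO ÷ 56.077 g/mol = 0.43654 mol, giving 0.43654 Ca and 0.43654 O.
52.63 wt% SiO2 ÷ 60.083 g/mol = 0.87595 mol, giving 0.87595 Si and 1.75190 O.
Oxygen sums to 2.62102; scaling by 6/2.62102 = 2.28919 puts the formula on 6 O.
Ca: 0.43654 × 2.28919 = 0.999 atoms per formula unit.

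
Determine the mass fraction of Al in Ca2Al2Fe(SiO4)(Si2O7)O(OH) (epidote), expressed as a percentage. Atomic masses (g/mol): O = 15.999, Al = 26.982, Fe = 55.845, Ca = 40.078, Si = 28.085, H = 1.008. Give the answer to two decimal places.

11.17 wt%

Formula mass = 2*40.078 + 2*26.982 + 1*55.845 + 3*28.085 + 13*15.999 + 1*1.008 = 483.215 g/mol, of which 53.964 g is Al.
So Al makes up 53.964/483.215 = 0.1117 of the mass, i.e. 11.17%.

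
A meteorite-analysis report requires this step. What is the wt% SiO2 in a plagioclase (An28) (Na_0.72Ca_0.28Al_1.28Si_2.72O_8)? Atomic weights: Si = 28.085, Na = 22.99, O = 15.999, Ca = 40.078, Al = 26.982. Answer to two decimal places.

Molar mass of Na_0.72Ca_0.28Al_1.28Si_2.72O_8 = 0.72*22.99 + 0.28*40.078 + 1.28*26.982 + 2.72*28.085 + 8*15.999 = 266.695 g/mol.
Each formula unit contains 2.72 Si, equivalent to 2.72/1 = 2.7200 mol SiO2.
M(SiO2) = 1×28.085 + 2×15.999 = 60.083 g/mol.
Mass of SiO2 per formula unit = 2.7200 × 60.083 = 163.426 g.
SiO2 wt% = 163.426 / 266.695 × 100 = 61.28%.

61.28 wt%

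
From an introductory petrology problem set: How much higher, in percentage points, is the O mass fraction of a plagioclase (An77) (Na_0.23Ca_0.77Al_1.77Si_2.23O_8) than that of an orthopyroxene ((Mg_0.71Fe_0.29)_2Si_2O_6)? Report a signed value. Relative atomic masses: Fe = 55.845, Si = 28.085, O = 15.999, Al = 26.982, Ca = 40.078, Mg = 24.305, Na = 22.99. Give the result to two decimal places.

2.80 percentage points

O in Na_0.23Ca_0.77Al_1.77Si_2.23O_8: molar mass 274.527 g/mol; 8×15.999 = 127.992 g → 46.62 wt%.
O in (Mg_0.71Fe_0.29)_2Si_2O_6: molar mass 219.067 g/mol; 6×15.999 = 95.994 g → 43.82 wt%.
Difference = 46.62 − 43.82 = 2.80 percentage points.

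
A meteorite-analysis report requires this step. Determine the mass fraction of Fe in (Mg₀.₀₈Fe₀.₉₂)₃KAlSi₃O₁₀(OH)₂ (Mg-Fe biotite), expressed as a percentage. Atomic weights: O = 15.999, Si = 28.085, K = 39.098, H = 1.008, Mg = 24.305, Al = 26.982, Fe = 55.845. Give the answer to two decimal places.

M((Mg₀.₀₈Fe₀.₉₂)₃KAlSi₃O₁₀(OH)₂) = 504.304 g/mol.
Fe contributes 2.76 × 55.845 = 154.132 g per mole.
154.132/504.304 = 0.3056 → 30.56%.

30.56 wt%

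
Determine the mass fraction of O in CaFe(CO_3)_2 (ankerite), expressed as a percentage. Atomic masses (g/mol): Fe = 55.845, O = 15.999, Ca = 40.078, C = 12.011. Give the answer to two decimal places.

Formula mass = 1·40.078 + 1·55.845 + 2·12.011 + 6·15.999 = 215.939 g/mol, of which 95.994 g is O.
So O makes up 95.994/215.939 = 0.4445 of the mass, i.e. 44.45%.

44.45 mass %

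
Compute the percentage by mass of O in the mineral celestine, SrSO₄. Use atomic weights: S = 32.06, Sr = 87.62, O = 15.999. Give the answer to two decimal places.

34.84 mass %

Formula mass = 1·87.62 + 1·32.06 + 4·15.999 = 183.676 g/mol, of which 63.996 g is O.
So O makes up 63.996/183.676 = 0.3484 of the mass, i.e. 34.84%.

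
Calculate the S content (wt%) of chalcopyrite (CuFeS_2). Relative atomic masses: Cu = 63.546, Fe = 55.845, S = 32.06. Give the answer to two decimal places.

Formula mass = 1·63.546 + 1·55.845 + 2·32.06 = 183.511 g/mol, of which 64.120 g is S.
So S makes up 64.120/183.511 = 0.3494 of the mass, i.e. 34.94%.

34.94 wt%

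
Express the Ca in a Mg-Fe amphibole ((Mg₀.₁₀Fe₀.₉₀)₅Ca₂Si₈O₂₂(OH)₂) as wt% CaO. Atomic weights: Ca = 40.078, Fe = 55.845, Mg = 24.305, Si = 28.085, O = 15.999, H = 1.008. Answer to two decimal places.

Formula mass = 954.283 g/mol.
2 Ca → 2.0000 mol CaO per formula unit; M(CaO) = 56.077, so CaO mass = 112.154 g.
112.154/954.283 × 100 = 11.75 wt%.

11.75 wt%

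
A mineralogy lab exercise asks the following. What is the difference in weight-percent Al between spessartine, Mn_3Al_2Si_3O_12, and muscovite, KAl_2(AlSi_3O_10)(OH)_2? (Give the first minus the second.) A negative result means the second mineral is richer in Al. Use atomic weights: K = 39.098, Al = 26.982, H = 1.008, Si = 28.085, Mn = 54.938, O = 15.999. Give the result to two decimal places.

First mineral: 53.964 g Al in 495.021 g formula = 10.90 wt% Al.
Second mineral: 80.946 g Al in 398.303 g formula = 20.32 wt% Al.
10.90% − 20.32% gives a difference of -9.42 percentage points.

-9.42 percentage points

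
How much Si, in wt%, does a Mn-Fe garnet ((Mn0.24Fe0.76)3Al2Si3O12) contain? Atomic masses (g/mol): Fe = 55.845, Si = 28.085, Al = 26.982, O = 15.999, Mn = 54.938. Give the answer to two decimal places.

Formula mass = 0.72×54.938 + 2.28×55.845 + 2×26.982 + 3×28.085 + 12×15.999 = 497.089 g/mol, of which 84.255 g is Si.
So Si makes up 84.255/497.089 = 0.1695 of the mass, i.e. 16.95%.

16.95 wt%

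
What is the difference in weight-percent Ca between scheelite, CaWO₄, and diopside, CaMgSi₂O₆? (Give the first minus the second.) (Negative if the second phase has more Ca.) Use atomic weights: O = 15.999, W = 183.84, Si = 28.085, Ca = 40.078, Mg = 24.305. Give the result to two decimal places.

-4.59 percentage points

First mineral: 40.078 g Ca in 287.914 g formula = 13.92 wt% Ca.
Second mineral: 40.078 g Ca in 216.547 g formula = 18.51 wt% Ca.
13.92% − 18.51% gives a difference of -4.59 percentage points.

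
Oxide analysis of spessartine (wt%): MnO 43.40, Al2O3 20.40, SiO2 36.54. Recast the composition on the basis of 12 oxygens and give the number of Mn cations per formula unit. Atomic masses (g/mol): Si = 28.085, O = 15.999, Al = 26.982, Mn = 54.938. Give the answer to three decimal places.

MnO: 43.40/70.937 = 0.61181 mol → 0.61181 mol Mn, 0.61181 mol O.
Al2O3: 20.40/101.961 = 0.20008 mol → 0.40016 mol Al, 0.60024 mol O.
SiO2: 36.54/60.083 = 0.60816 mol → 0.60816 mol Si, 1.21632 mol O.
Total oxygen = 2.42837 mol. Normalization factor = 12/2.42837 = 4.94159.
Mn per 12 O = 0.61181 × 4.94159 = 3.023.

3.023 Mn apfu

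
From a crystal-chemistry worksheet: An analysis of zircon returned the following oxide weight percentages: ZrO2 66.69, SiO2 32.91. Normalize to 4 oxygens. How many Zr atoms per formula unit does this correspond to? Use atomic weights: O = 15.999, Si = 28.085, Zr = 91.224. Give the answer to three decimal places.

0.994 Zr apfu

ZrO2 (M=123.222): mol = 0.54122; Zr = 0.54122, O = 1.08244.
SiO2 (M=60.083): mol = 0.54774; Si = 0.54774, O = 1.09548.
ΣO = 2.17792; factor = 4/ΣO = 1.83661.
Zr apfu = 0.54122 × 1.83661 = 0.994.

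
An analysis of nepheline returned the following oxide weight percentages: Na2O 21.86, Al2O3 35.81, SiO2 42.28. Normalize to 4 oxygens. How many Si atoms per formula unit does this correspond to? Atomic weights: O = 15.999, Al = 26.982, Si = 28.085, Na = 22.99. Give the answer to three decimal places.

1.000 Si apfu

Na2O: 21.86/61.979 = 0.35270 mol → 0.70540 mol Na, 0.35270 mol O.
Al2O3: 35.81/101.961 = 0.35121 mol → 0.70242 mol Al, 1.05363 mol O.
SiO2: 42.28/60.083 = 0.70369 mol → 0.70369 mol Si, 1.40738 mol O.
Total oxygen = 2.81371 mol. Normalization factor = 4/2.81371 = 1.42161.
Si per 4 O = 0.70369 × 1.42161 = 1.000.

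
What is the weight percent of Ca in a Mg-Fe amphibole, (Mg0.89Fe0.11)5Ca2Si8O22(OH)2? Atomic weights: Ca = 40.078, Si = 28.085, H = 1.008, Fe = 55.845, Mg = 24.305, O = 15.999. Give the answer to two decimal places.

M((Mg0.89Fe0.11)5Ca2Si8O22(OH)2) = 829.700 g/mol.
Ca contributes 2 × 40.078 = 80.156 g per mole.
80.156/829.700 = 0.0966 → 9.66%.

9.66 weight percent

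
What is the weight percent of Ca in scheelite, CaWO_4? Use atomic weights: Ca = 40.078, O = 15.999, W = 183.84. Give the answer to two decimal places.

Formula mass = 1·40.078 + 1·183.84 + 4·15.999 = 287.914 g/mol, of which 40.078 g is Ca.
So Ca makes up 40.078/287.914 = 0.1392 of the mass, i.e. 13.92%.

13.92 mass %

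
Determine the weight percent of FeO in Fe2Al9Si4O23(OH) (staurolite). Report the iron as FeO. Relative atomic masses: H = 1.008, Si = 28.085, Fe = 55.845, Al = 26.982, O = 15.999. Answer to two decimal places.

16.87 wt%

Formula mass = 851.852 g/mol.
2 Fe → 2.0000 mol FeO per formula unit; M(FeO) = 71.844, so FeO mass = 143.688 g.
143.688/851.852 × 100 = 16.87 wt%.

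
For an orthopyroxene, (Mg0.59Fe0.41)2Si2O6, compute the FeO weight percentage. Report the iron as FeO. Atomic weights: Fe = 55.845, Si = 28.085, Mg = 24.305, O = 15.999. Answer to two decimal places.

Formula mass = 226.637 g/mol.
0.82 Fe → 0.8200 mol FeO per formula unit; M(FeO) = 71.844, so FeO mass = 58.912 g.
58.912/226.637 × 100 = 25.99 wt%.

25.99 wt%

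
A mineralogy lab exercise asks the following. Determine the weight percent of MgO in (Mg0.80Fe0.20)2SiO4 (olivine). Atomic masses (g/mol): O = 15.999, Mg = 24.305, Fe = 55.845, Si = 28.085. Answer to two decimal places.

Molar mass of (Mg0.80Fe0.20)2SiO4 = 1.60*24.305 + 0.40*55.845 + 1*28.085 + 4*15.999 = 153.307 g/mol.
Each formula unit contains 1.60 Mg, equivalent to 1.60/1 = 1.6000 mol MgO.
M(MgO) = 1×24.305 + 1×15.999 = 40.304 g/mol.
Mass of MgO per formula unit = 1.6000 × 40.304 = 64.486 g.
MgO wt% = 64.486 / 153.307 × 100 = 42.06%.

42.06 wt%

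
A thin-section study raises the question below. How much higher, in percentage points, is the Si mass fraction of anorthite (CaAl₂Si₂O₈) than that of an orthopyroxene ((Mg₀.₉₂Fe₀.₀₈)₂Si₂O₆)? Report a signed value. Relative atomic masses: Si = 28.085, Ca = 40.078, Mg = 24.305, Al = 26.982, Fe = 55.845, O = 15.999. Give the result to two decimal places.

Si in CaAl₂Si₂O₈: molar mass 278.204 g/mol; 2×28.085 = 56.170 g → 20.19 wt%.
Si in (Mg₀.₉₂Fe₀.₀₈)₂Si₂O₆: molar mass 205.820 g/mol; 2×28.085 = 56.170 g → 27.29 wt%.
Difference = 20.19 − 27.29 = -7.10 percentage points.

-7.10 percentage points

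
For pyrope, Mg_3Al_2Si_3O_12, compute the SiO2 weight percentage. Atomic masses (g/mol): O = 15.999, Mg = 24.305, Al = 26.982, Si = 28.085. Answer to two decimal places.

44.71 wt%

Formula mass = 403.122 g/mol.
3 Si → 3.0000 mol SiO2 per formula unit; M(SiO2) = 60.083, so SiO2 mass = 180.249 g.
180.249/403.122 × 100 = 44.71 wt%.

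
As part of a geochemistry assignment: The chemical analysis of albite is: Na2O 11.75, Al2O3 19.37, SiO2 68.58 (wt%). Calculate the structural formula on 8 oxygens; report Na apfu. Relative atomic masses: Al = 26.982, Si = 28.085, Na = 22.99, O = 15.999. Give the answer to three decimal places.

Na2O: 11.75/61.979 = 0.18958 mol → 0.37916 mol Na, 0.18958 mol O.
Al2O3: 19.37/101.961 = 0.18997 mol → 0.37994 mol Al, 0.56991 mol O.
SiO2: 68.58/60.083 = 1.14142 mol → 1.14142 mol Si, 2.28284 mol O.
Total oxygen = 3.04233 mol. Normalization factor = 8/3.04233 = 2.62956.
Na per 8 O = 0.37916 × 2.62956 = 0.997.

0.997 Na apfu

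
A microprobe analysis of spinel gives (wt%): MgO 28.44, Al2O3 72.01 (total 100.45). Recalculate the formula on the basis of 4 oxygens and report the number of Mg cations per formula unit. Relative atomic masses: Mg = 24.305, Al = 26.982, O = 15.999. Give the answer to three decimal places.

0.999 Mg apfu

28.44 wt% MgO ÷ 40.304 g/mol = 0.70564 mol, giving 0.70564 Mg and 0.70564 O.
72.01 wt% Al2O3 ÷ 101.961 g/mol = 0.70625 mol, giving 1.41250 Al and 2.11875 O.
Oxygen sums to 2.82439; scaling by 4/2.82439 = 1.41624 puts the formula on 4 O.
Mg: 0.70564 × 1.41624 = 0.999 atoms per formula unit.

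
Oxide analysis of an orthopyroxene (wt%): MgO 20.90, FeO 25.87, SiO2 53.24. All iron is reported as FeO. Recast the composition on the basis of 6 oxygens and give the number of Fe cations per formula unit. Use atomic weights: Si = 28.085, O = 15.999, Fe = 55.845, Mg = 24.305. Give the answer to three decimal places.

0.815 Fe apfu

MgO: 20.90/40.304 = 0.51856 mol → 0.51856 mol Mg, 0.51856 mol O.
FeO: 25.87/71.844 = 0.36009 mol → 0.36009 mol Fe, 0.36009 mol O.
SiO2: 53.24/60.083 = 0.88611 mol → 0.88611 mol Si, 1.77222 mol O.
Total oxygen = 2.65087 mol. Normalization factor = 6/2.65087 = 2.26341.
Fe per 6 O = 0.36009 × 2.26341 = 0.815.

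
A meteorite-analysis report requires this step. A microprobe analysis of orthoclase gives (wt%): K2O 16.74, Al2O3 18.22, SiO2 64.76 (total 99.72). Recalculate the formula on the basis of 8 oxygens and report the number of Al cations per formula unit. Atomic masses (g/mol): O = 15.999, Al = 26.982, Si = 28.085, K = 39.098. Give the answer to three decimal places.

0.996 Al apfu

K2O: 16.74/94.195 = 0.17772 mol → 0.35544 mol K, 0.17772 mol O.
Al2O3: 18.22/101.961 = 0.17870 mol → 0.35740 mol Al, 0.53610 mol O.
SiO2: 64.76/60.083 = 1.07784 mol → 1.07784 mol Si, 2.15568 mol O.
Total oxygen = 2.86950 mol. Normalization factor = 8/2.86950 = 2.78794.
Al per 8 O = 0.35740 × 2.78794 = 0.996.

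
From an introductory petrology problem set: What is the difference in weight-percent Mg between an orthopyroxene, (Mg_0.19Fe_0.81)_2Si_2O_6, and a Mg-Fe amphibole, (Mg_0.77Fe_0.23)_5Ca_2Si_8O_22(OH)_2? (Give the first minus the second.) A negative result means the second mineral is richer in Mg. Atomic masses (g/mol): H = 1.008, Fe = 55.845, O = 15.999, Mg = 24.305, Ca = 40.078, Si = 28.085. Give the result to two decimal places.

-7.36 percentage points

M((Mg_0.19Fe_0.81)_2Si_2O_6) = 251.869 g/mol, so wt% Mg = 9.236/251.869 × 100 = 3.67%.
M((Mg_0.77Fe_0.23)_5Ca_2Si_8O_22(OH)_2) = 848.624 g/mol, so wt% Mg = 93.574/848.624 × 100 = 11.03%.
3.67 − 11.03 = -7.36 pp.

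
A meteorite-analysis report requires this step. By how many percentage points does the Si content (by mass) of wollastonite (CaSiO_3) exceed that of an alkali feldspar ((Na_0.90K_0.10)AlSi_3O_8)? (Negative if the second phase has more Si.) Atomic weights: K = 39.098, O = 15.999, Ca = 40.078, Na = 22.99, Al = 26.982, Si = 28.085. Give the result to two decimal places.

-7.76 percentage points

Si in CaSiO_3: molar mass 116.160 g/mol; 1×28.085 = 28.085 g → 24.18 wt%.
Si in (Na_0.90K_0.10)AlSi_3O_8: molar mass 263.830 g/mol; 3×28.085 = 84.255 g → 31.94 wt%.
Difference = 24.18 − 31.94 = -7.76 percentage points.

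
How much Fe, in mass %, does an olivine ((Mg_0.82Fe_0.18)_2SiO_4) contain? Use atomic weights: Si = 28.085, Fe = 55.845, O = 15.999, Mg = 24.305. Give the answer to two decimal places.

M((Mg_0.82Fe_0.18)_2SiO_4) = 152.045 g/mol.
Fe contributes 0.36 × 55.845 = 20.104 g per mole.
20.104/152.045 = 0.1322 → 13.22%.

13.22 mass %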